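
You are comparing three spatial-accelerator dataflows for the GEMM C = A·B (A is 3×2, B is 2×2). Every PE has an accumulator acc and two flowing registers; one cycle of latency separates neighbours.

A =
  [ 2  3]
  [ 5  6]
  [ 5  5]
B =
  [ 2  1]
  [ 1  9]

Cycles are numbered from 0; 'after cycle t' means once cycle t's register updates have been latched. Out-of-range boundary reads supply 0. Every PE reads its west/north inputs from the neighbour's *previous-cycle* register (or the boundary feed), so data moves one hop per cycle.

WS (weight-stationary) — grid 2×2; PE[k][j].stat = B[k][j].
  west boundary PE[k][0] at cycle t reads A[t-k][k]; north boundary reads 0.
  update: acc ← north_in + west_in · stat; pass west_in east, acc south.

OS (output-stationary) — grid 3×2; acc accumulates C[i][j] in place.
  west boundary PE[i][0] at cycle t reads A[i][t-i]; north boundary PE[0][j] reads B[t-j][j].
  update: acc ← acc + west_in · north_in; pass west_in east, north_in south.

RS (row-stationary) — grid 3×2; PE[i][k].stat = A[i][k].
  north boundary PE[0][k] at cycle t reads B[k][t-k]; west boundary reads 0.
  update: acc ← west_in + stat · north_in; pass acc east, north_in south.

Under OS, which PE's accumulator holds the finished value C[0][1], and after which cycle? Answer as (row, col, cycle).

(row, col, cycle) = (0, 1, 2)

OS: C[0][1] accumulates in PE[0][1]:
  t=0 PE[0][1]: acc=0 h=0 v=0
  t=1 PE[0][1]: acc=2 h=2 v=1
  t=2 PE[0][1]: acc=29 h=3 v=9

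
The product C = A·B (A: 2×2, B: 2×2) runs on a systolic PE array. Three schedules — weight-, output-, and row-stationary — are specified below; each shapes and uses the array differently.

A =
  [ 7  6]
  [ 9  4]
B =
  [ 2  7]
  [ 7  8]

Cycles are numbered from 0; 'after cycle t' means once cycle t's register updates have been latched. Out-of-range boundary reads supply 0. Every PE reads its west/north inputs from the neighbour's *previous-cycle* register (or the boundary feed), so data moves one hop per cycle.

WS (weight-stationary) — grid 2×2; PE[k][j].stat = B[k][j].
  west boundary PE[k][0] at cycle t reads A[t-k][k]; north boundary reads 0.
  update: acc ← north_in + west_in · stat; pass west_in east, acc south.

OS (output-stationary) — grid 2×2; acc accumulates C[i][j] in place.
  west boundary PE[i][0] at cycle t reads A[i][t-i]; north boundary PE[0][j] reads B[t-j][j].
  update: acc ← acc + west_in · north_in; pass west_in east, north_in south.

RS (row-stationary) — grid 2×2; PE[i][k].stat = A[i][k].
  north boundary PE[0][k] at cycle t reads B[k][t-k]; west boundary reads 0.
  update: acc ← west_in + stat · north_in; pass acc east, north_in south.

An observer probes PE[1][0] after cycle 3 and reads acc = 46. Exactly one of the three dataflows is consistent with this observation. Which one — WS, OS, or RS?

— WS: 2×2; PE[1][0] trace:
  c0 r1c0: 0 / 0 / 0
  c1 r1c0: 56 / 6 / 56
  c2 r1c0: 46 / 4 / 46
  c3 r1c0: 0 / 0 / 0
— OS: 2×2; PE[1][0] trace:
  c0 r1c0: 0 / 0 / 0
  c1 r1c0: 18 / 9 / 2
  c2 r1c0: 46 / 4 / 7
  c3 r1c0: 46 / 0 / 0
— RS: 2×2; PE[1][0] trace:
  c0 r1c0: 0 / 0 / 0
  c1 r1c0: 18 / 18 / 2
  c2 r1c0: 63 / 63 / 7
  c3 r1c0: 0 / 0 / 0

dataflow = OS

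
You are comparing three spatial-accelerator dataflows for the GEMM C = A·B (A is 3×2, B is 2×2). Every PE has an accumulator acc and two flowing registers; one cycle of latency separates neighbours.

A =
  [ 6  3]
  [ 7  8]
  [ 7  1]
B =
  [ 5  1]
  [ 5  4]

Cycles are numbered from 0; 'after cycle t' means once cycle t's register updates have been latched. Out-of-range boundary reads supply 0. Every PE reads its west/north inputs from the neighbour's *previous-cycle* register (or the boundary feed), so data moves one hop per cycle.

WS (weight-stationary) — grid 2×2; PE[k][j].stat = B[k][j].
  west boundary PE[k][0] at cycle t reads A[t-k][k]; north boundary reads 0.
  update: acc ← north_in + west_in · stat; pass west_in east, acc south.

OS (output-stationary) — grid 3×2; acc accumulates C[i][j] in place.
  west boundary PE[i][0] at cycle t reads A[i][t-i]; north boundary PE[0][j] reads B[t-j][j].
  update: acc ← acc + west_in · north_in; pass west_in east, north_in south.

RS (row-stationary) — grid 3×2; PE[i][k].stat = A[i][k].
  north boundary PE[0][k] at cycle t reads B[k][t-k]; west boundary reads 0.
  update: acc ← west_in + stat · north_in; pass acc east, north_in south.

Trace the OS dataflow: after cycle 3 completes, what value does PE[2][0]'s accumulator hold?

OS (3×2). Following PE[2][0] plus its west/north inputs:
  0: (1,0).acc=0  regs=<0,0>
  0: (2,0).acc=0  regs=<0,0>
  1: (1,0).acc=35  regs=<7,5>
  1: (2,0).acc=0  regs=<0,0>
  2: (1,0).acc=75  regs=<8,5>
  2: (2,0).acc=35  regs=<7,5>
  3: (1,0).acc=75  regs=<0,0>
  3: (2,0).acc=40  regs=<1,5>

PE[2][0].acc = 40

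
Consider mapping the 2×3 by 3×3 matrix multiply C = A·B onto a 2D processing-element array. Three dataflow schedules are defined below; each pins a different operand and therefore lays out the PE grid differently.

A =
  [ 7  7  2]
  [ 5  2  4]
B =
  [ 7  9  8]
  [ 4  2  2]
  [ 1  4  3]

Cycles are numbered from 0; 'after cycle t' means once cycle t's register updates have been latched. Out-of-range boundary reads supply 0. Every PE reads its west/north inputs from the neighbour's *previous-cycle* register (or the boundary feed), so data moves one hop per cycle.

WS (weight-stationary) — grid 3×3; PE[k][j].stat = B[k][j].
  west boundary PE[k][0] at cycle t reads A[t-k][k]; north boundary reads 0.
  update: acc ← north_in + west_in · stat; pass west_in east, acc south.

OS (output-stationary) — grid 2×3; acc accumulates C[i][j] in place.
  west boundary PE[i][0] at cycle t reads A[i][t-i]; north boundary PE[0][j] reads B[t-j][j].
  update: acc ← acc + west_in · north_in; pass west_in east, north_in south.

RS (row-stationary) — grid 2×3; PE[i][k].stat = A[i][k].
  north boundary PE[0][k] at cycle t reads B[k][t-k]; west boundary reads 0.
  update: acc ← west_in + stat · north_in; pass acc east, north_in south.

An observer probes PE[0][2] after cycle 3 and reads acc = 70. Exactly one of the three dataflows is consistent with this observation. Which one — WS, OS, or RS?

dataflow = OS

WS (3×3 grid), PE[0][2]:
  c0 r0c2: 0 / 0 / 0
  c1 r0c2: 0 / 0 / 0
  c2 r0c2: 56 / 7 / 56
  c3 r0c2: 40 / 5 / 40
OS (2×3 grid), PE[0][2]:
  c0 r0c2: 0 / 0 / 0
  c1 r0c2: 0 / 0 / 0
  c2 r0c2: 56 / 7 / 8
  c3 r0c2: 70 / 7 / 2
RS (2×3 grid), PE[0][2]:
  c0 r0c2: 0 / 0 / 0
  c1 r0c2: 0 / 0 / 0
  c2 r0c2: 79 / 79 / 1
  c3 r0c2: 85 / 85 / 4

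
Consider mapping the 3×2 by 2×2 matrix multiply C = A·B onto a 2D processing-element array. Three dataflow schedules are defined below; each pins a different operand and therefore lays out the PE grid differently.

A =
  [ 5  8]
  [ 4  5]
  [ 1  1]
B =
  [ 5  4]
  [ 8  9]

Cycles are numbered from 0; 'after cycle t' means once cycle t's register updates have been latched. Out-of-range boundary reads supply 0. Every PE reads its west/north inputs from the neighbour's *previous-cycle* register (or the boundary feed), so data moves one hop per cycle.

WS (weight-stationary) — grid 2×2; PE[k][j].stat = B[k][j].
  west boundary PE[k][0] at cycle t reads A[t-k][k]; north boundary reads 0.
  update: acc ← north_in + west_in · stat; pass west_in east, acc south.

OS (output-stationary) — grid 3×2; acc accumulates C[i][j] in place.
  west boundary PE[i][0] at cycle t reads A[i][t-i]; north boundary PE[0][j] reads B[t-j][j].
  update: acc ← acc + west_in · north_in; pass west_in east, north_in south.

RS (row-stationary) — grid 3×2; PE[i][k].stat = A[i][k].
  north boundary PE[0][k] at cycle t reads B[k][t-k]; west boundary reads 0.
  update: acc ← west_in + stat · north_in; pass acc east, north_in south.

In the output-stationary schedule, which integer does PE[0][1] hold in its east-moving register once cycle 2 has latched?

register = 8

OS 3×2: PE[0][1] cycle-by-cycle (with neighbour feeds):
  c0 r0c0: 25 / 5 / 5
  c0 r0c1: 0 / 0 / 0
  c1 r0c0: 89 / 8 / 8
  c1 r0c1: 20 / 5 / 4
  c2 r0c0: 89 / 0 / 0
  c2 r0c1: 92 / 8 / 9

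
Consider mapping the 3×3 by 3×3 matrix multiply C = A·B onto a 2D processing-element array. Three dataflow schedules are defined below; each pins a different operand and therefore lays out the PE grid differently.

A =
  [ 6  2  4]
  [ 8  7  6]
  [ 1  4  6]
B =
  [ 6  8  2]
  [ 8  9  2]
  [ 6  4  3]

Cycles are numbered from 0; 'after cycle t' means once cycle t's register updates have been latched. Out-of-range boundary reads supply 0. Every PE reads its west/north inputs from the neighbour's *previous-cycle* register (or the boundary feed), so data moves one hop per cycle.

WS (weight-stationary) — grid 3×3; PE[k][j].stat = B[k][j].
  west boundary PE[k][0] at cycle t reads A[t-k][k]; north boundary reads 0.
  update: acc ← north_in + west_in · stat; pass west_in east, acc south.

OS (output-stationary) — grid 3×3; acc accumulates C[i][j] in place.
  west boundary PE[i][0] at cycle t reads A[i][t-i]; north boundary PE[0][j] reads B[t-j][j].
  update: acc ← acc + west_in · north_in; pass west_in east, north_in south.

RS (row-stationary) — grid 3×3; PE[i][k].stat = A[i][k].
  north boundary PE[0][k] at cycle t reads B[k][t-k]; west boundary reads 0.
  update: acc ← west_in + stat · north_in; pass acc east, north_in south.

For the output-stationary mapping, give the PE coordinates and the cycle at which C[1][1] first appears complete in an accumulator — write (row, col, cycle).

Under OS, C[1][1] lands at PE[1][1]:
  t=0 PE[1][1]: acc=0 h=0 v=0
  t=1 PE[1][1]: acc=0 h=0 v=0
  t=2 PE[1][1]: acc=64 h=8 v=8
  t=3 PE[1][1]: acc=127 h=7 v=9
  t=4 PE[1][1]: acc=151 h=6 v=4

(row, col, cycle) = (1, 1, 4)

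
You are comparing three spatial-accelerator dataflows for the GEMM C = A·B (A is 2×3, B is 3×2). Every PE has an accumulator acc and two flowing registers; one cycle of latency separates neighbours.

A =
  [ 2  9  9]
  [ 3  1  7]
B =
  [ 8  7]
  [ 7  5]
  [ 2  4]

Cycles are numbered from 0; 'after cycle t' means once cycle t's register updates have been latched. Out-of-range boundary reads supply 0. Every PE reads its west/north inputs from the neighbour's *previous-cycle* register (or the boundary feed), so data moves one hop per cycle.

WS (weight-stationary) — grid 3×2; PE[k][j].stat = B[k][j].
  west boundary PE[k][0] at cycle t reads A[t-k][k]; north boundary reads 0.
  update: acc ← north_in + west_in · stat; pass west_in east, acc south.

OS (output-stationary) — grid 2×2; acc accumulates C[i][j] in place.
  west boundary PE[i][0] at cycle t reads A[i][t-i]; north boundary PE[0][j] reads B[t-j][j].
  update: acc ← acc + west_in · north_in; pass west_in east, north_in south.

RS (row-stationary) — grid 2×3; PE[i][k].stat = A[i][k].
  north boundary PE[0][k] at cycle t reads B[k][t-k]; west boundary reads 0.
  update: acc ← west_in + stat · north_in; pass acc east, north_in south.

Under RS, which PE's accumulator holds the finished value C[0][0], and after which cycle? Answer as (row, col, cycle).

RS — PE[0][2] is where C[0][0] collects:
  cycle 0: PE[0][2] → acc 0, east 0, south 0
  cycle 1: PE[0][2] → acc 0, east 0, south 0
  cycle 2: PE[0][2] → acc 97, east 97, south 2

(row, col, cycle) = (0, 2, 2)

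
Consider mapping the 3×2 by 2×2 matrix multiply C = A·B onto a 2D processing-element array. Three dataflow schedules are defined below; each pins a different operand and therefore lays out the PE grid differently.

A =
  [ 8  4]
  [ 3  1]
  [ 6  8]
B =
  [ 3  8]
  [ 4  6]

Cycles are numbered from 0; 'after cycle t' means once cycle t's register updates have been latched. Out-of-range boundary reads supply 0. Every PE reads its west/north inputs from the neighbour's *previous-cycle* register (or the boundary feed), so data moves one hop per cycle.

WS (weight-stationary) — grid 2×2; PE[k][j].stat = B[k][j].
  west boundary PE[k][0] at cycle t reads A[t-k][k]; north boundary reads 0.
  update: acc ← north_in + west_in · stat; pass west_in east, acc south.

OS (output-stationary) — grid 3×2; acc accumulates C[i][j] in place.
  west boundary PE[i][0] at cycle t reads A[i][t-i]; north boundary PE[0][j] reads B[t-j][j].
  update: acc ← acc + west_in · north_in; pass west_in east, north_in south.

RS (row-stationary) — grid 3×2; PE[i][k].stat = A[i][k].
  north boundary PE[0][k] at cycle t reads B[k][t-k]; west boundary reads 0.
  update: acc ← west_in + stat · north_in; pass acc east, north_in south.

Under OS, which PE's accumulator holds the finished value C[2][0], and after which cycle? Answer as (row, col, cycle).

OS: C[2][0] accumulates in PE[2][0]:
  c0 r2c0: 0 / 0 / 0
  c1 r2c0: 0 / 0 / 0
  c2 r2c0: 18 / 6 / 3
  c3 r2c0: 50 / 8 / 4

(row, col, cycle) = (2, 0, 3)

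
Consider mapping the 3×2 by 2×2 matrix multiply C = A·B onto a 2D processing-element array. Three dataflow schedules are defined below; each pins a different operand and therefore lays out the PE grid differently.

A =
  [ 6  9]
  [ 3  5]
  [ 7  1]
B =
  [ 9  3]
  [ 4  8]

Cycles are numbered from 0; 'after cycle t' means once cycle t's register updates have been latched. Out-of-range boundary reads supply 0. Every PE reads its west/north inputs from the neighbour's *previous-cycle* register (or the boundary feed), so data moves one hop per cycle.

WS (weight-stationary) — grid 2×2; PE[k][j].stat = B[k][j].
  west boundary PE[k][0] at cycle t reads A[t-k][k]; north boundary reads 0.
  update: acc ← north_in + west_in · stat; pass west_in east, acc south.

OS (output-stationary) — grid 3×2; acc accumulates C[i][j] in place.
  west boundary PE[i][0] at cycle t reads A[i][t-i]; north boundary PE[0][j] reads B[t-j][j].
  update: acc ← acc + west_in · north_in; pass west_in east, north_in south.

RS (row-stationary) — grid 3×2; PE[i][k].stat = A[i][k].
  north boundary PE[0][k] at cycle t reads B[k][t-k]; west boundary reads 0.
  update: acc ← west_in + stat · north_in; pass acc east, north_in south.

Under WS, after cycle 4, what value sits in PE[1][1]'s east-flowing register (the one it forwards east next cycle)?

register = 1

WS 2×2: PE[1][1] cycle-by-cycle (with neighbour feeds):
  0: (0,1).acc=0  regs=<0,0>
  0: (1,0).acc=0  regs=<0,0>
  0: (1,1).acc=0  regs=<0,0>
  1: (0,1).acc=18  regs=<6,18>
  1: (1,0).acc=90  regs=<9,90>
  1: (1,1).acc=0  regs=<0,0>
  2: (0,1).acc=9  regs=<3,9>
  2: (1,0).acc=47  regs=<5,47>
  2: (1,1).acc=90  regs=<9,90>
  3: (0,1).acc=21  regs=<7,21>
  3: (1,0).acc=67  regs=<1,67>
  3: (1,1).acc=49  regs=<5,49>
  4: (0,1).acc=0  regs=<0,0>
  4: (1,0).acc=0  regs=<0,0>
  4: (1,1).acc=29  regs=<1,29>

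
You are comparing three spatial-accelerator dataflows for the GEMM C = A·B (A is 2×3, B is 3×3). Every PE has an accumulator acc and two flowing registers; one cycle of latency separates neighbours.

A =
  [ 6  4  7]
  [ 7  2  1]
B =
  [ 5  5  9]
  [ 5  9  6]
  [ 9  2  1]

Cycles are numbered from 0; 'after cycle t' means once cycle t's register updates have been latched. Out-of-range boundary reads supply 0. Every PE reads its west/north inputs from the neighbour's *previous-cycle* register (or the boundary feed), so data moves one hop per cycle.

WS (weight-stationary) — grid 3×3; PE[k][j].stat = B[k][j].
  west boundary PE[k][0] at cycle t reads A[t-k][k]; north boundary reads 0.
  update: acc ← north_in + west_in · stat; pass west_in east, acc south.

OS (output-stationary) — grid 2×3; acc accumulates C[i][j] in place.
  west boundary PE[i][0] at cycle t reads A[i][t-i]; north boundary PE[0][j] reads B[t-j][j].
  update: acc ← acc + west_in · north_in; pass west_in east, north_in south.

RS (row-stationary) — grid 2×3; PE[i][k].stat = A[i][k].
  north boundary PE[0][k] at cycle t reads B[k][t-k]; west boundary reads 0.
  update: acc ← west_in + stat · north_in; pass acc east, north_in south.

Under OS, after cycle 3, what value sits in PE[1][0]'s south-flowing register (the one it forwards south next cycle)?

register = 9

OS (2×3). Following PE[1][0] plus its west/north inputs:
  c0 r0c0: 30 / 6 / 5
  c0 r1c0: 0 / 0 / 0
  c1 r0c0: 50 / 4 / 5
  c1 r1c0: 35 / 7 / 5
  c2 r0c0: 113 / 7 / 9
  c2 r1c0: 45 / 2 / 5
  c3 r0c0: 113 / 0 / 0
  c3 r1c0: 54 / 1 / 9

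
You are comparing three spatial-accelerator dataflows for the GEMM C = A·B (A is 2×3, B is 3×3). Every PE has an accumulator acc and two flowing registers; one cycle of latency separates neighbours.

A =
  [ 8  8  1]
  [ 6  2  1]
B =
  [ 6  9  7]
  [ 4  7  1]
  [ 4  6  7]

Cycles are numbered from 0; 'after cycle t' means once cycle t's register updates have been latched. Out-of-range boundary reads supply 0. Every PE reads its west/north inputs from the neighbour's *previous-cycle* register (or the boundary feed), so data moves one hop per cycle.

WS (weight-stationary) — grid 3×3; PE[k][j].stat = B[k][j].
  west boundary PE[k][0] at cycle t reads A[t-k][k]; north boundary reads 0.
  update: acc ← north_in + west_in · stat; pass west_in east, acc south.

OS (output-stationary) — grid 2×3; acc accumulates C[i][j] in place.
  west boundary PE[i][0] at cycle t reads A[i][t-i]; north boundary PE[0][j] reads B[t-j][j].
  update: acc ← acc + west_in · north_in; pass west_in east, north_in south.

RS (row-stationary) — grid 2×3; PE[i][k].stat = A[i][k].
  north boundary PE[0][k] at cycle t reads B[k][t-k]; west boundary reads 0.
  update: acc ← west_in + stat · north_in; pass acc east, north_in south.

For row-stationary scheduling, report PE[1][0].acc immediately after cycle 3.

PE[1][0].acc = 42

RS on a 2×3 grid — tracing PE[1][0] and its feeders:
  @0  [0,0]  acc 48  |  →48  ↓6
  @0  [1,0]  acc 0  |  →0  ↓0
  @1  [0,0]  acc 72  |  →72  ↓9
  @1  [1,0]  acc 36  |  →36  ↓6
  @2  [0,0]  acc 56  |  →56  ↓7
  @2  [1,0]  acc 54  |  →54  ↓9
  @3  [0,0]  acc 0  |  →0  ↓0
  @3  [1,0]  acc 42  |  →42  ↓7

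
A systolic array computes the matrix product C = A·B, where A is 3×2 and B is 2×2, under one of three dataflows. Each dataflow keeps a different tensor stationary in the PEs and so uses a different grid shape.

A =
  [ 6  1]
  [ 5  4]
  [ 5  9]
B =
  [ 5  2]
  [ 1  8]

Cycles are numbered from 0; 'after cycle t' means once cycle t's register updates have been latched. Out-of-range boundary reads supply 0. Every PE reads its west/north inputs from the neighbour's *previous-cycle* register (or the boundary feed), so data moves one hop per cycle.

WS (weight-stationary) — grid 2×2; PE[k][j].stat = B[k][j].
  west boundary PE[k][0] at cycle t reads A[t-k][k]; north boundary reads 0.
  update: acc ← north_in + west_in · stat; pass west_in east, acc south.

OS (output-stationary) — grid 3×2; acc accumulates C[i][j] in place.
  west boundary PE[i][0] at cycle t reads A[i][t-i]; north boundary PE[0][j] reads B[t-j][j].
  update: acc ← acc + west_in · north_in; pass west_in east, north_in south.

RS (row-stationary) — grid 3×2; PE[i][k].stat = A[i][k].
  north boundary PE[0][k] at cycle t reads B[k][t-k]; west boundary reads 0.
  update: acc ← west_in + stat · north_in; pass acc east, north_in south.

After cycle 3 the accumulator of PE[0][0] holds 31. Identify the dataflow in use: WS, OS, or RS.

dataflow = OS

WS (2×2 grid), PE[0][0]:
  cycle 0: PE[0][0] → acc 30, east 6, south 30
  cycle 1: PE[0][0] → acc 25, east 5, south 25
  cycle 2: PE[0][0] → acc 25, east 5, south 25
  cycle 3: PE[0][0] → acc 0, east 0, south 0
OS (3×2 grid), PE[0][0]:
  cycle 0: PE[0][0] → acc 30, east 6, south 5
  cycle 1: PE[0][0] → acc 31, east 1, south 1
  cycle 2: PE[0][0] → acc 31, east 0, south 0
  cycle 3: PE[0][0] → acc 31, east 0, south 0
RS (3×2 grid), PE[0][0]:
  cycle 0: PE[0][0] → acc 30, east 30, south 5
  cycle 1: PE[0][0] → acc 12, east 12, south 2
  cycle 2: PE[0][0] → acc 0, east 0, south 0
  cycle 3: PE[0][0] → acc 0, east 0, south 0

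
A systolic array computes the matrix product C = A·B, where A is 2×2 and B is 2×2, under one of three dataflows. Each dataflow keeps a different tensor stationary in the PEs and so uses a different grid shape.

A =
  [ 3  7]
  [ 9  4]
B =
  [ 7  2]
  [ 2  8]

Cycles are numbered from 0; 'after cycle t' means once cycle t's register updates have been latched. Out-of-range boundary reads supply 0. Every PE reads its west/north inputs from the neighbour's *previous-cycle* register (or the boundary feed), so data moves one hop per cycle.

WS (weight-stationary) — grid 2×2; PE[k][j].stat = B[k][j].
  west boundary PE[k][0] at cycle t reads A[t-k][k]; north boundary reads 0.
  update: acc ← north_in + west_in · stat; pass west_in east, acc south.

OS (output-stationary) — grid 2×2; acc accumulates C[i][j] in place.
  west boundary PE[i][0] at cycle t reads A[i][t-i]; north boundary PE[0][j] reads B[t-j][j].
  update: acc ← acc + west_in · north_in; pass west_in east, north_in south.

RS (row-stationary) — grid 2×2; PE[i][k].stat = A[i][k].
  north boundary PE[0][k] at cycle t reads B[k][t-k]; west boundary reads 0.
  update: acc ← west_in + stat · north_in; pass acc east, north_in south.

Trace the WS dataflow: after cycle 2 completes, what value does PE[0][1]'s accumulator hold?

PE[0][1].acc = 18

WS (2×2). Following PE[0][1] plus its west/north inputs:
  [0] (0,0) acc=21 (h:3 v:21)
  [0] (0,1) acc=0 (h:0 v:0)
  [1] (0,0) acc=63 (h:9 v:63)
  [1] (0,1) acc=6 (h:3 v:6)
  [2] (0,0) acc=0 (h:0 v:0)
  [2] (0,1) acc=18 (h:9 v:18)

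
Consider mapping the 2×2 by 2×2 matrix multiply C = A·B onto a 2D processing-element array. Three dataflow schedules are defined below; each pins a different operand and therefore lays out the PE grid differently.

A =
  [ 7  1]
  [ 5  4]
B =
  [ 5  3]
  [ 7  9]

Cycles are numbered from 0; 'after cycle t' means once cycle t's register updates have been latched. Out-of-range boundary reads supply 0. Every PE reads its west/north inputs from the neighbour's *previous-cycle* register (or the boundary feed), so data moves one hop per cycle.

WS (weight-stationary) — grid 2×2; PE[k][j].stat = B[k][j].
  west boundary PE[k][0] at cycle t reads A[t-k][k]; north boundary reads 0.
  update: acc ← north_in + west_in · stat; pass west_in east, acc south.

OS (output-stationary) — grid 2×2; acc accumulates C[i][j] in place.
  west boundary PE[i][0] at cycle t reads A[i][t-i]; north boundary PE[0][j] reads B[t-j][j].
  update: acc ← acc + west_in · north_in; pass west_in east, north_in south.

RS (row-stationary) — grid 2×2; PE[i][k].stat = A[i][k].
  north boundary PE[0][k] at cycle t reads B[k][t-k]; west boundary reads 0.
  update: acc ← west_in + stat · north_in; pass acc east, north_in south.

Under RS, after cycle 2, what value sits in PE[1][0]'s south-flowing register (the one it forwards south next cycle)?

RS (2×2). Following PE[1][0] plus its west/north inputs:
  0: (0,0).acc=35  regs=<35,5>
  0: (1,0).acc=0  regs=<0,0>
  1: (0,0).acc=21  regs=<21,3>
  1: (1,0).acc=25  regs=<25,5>
  2: (0,0).acc=0  regs=<0,0>
  2: (1,0).acc=15  regs=<15,3>

register = 3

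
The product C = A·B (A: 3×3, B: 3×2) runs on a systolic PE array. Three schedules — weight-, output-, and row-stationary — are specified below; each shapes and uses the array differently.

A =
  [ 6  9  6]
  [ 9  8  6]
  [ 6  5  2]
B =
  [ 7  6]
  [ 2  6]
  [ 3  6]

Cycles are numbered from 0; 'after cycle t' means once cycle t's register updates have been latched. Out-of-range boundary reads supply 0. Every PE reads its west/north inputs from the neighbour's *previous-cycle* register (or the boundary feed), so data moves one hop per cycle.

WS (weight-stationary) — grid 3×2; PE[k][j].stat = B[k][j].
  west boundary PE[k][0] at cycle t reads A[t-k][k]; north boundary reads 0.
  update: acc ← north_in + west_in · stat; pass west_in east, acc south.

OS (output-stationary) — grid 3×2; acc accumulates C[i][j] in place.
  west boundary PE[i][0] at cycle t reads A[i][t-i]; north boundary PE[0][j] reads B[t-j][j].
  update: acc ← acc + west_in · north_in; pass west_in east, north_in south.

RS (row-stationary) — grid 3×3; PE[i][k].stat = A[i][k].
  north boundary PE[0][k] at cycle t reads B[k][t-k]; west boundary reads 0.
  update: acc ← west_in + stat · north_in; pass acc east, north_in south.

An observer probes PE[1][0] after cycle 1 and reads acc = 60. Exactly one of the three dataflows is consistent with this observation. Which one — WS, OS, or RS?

dataflow = WS

Under WS (3×2), PE[1][0]:
  [0] (1,0) acc=0 (h:0 v:0)
  [1] (1,0) acc=60 (h:9 v:60)
Under OS (3×2), PE[1][0]:
  [0] (1,0) acc=0 (h:0 v:0)
  [1] (1,0) acc=63 (h:9 v:7)
Under RS (3×3), PE[1][0]:
  [0] (1,0) acc=0 (h:0 v:0)
  [1] (1,0) acc=63 (h:63 v:7)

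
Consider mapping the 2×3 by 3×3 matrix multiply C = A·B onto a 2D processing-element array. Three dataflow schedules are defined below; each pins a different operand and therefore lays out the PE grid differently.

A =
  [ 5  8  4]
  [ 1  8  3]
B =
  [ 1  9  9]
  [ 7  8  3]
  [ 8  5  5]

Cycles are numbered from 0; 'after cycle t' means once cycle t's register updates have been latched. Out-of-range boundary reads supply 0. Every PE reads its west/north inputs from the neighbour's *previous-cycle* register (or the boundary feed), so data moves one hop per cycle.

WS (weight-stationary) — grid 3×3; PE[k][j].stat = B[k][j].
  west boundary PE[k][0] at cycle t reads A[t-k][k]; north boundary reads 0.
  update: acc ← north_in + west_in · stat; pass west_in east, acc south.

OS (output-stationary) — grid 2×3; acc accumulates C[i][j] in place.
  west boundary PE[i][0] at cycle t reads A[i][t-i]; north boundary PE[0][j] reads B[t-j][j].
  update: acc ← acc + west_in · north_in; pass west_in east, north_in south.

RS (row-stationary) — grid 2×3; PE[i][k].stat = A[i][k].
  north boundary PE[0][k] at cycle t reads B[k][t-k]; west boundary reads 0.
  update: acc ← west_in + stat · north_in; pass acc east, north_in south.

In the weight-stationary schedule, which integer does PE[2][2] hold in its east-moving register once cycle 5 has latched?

WS 3×3: PE[2][2] cycle-by-cycle (with neighbour feeds):
  0: (1,2).acc=0  regs=<0,0>
  0: (2,1).acc=0  regs=<0,0>
  0: (2,2).acc=0  regs=<0,0>
  1: (1,2).acc=0  regs=<0,0>
  1: (2,1).acc=0  regs=<0,0>
  1: (2,2).acc=0  regs=<0,0>
  2: (1,2).acc=0  regs=<0,0>
  2: (2,1).acc=0  regs=<0,0>
  2: (2,2).acc=0  regs=<0,0>
  3: (1,2).acc=69  regs=<8,69>
  3: (2,1).acc=129  regs=<4,129>
  3: (2,2).acc=0  regs=<0,0>
  4: (1,2).acc=33  regs=<8,33>
  4: (2,1).acc=88  regs=<3,88>
  4: (2,2).acc=89  regs=<4,89>
  5: (1,2).acc=0  regs=<0,0>
  5: (2,1).acc=0  regs=<0,0>
  5: (2,2).acc=48  regs=<3,48>

register = 3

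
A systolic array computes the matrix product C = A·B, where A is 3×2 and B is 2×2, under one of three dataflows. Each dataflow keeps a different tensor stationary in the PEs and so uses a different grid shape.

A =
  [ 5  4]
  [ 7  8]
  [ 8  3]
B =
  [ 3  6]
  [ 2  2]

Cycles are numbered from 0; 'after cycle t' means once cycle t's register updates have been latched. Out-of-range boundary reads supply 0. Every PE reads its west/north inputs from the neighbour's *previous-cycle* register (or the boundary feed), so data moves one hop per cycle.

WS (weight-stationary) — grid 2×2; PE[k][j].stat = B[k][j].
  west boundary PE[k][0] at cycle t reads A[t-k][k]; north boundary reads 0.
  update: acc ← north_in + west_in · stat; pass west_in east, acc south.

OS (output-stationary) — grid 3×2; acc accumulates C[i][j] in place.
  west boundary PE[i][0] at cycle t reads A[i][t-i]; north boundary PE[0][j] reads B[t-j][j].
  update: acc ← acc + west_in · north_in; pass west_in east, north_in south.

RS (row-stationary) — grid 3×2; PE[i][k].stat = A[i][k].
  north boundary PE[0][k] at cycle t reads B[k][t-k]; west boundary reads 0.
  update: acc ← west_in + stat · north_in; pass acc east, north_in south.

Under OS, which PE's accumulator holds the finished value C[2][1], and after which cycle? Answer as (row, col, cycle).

(row, col, cycle) = (2, 1, 4)

Under OS, C[2][1] lands at PE[2][1]:
  t=0 PE[2][1]: acc=0 h=0 v=0
  t=1 PE[2][1]: acc=0 h=0 v=0
  t=2 PE[2][1]: acc=0 h=0 v=0
  t=3 PE[2][1]: acc=48 h=8 v=6
  t=4 PE[2][1]: acc=54 h=3 v=2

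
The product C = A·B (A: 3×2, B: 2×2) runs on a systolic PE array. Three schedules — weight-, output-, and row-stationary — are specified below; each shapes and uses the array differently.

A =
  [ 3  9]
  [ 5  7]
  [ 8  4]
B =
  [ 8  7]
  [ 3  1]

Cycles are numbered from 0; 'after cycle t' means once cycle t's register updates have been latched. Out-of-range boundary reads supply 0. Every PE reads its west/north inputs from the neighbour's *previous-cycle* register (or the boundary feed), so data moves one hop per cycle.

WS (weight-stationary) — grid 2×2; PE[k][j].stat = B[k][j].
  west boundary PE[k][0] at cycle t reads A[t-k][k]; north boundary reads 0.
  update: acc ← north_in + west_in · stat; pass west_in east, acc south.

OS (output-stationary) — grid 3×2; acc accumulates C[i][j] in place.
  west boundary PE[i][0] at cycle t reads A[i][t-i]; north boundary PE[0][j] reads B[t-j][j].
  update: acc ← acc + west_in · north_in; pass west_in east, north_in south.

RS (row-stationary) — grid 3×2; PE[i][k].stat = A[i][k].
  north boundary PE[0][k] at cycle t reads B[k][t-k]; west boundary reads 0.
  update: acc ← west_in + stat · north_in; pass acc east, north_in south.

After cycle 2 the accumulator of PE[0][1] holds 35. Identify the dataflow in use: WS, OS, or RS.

Under WS (2×2), PE[0][1]:
  after 0 — PE[0][1] acc=0, pass-E 0, pass-S 0
  after 1 — PE[0][1] acc=21, pass-E 3, pass-S 21
  after 2 — PE[0][1] acc=35, pass-E 5, pass-S 35
Under OS (3×2), PE[0][1]:
  after 0 — PE[0][1] acc=0, pass-E 0, pass-S 0
  after 1 — PE[0][1] acc=21, pass-E 3, pass-S 7
  after 2 — PE[0][1] acc=30, pass-E 9, pass-S 1
Under RS (3×2), PE[0][1]:
  after 0 — PE[0][1] acc=0, pass-E 0, pass-S 0
  after 1 — PE[0][1] acc=51, pass-E 51, pass-S 3
  after 2 — PE[0][1] acc=30, pass-E 30, pass-S 1

dataflow = WS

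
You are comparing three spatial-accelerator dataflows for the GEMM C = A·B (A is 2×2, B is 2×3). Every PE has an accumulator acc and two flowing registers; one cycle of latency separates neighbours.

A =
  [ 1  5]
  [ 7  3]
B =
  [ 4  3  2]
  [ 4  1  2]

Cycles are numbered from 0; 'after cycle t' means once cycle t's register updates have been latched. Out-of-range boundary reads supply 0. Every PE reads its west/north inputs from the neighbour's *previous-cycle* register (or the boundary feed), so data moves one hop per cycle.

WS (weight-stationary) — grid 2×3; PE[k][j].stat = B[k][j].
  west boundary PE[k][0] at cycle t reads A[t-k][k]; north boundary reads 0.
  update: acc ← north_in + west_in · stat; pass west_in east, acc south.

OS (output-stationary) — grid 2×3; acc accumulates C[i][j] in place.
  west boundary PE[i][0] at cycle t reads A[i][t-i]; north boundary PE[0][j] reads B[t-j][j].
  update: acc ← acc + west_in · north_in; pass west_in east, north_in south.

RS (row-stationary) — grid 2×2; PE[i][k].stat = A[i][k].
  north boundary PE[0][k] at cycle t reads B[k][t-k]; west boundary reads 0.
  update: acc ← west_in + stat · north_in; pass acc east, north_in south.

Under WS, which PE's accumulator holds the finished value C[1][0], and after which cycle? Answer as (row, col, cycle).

(row, col, cycle) = (1, 0, 2)

Under WS, C[1][0] lands at PE[1][0]:
  after 0 — PE[1][0] acc=0, pass-E 0, pass-S 0
  after 1 — PE[1][0] acc=24, pass-E 5, pass-S 24
  after 2 — PE[1][0] acc=40, pass-E 3, pass-S 40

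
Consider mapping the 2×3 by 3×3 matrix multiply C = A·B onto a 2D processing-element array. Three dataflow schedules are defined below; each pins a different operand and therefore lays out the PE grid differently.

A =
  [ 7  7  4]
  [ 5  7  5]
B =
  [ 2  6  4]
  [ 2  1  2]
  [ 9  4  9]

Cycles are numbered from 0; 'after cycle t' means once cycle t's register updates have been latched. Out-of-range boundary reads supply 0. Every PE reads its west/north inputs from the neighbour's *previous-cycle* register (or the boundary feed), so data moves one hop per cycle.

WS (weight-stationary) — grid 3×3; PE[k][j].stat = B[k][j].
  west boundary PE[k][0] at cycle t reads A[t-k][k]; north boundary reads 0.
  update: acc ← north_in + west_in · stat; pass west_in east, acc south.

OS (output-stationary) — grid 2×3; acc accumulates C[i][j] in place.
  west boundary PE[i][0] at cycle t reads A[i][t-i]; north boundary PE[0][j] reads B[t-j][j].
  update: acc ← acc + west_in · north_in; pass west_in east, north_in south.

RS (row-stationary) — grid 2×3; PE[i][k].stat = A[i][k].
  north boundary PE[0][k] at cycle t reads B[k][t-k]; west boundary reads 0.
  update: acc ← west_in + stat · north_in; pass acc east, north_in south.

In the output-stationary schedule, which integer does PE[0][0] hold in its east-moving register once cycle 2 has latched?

register = 4

OS on a 2×3 grid — tracing PE[0][0] and its feeders:
  t=0 PE[0][0]: acc=14 h=7 v=2
  t=1 PE[0][0]: acc=28 h=7 v=2
  t=2 PE[0][0]: acc=64 h=4 v=9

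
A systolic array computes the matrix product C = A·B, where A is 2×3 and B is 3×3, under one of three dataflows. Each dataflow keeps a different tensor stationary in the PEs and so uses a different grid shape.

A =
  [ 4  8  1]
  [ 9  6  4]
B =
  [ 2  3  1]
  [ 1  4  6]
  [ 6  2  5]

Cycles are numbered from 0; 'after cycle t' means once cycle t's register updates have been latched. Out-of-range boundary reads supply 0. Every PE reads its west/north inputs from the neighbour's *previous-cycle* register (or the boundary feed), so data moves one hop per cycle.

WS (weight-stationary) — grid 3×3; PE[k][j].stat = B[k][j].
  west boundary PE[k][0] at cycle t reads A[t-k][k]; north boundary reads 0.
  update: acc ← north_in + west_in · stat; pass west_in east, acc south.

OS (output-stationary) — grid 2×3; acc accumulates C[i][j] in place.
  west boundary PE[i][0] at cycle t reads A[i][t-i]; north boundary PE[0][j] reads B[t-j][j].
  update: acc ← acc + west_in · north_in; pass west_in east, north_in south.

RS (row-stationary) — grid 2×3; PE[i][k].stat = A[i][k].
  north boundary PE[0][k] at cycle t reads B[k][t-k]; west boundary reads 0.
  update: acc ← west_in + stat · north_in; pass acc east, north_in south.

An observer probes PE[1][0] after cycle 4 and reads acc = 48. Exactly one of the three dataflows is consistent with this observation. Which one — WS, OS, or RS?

dataflow = OS

Under WS (3×3), PE[1][0]:
  cycle 0: PE[1][0] → acc 0, east 0, south 0
  cycle 1: PE[1][0] → acc 16, east 8, south 16
  cycle 2: PE[1][0] → acc 24, east 6, south 24
  cycle 3: PE[1][0] → acc 0, east 0, south 0
  cycle 4: PE[1][0] → acc 0, east 0, south 0
Under OS (2×3), PE[1][0]:
  cycle 0: PE[1][0] → acc 0, east 0, south 0
  cycle 1: PE[1][0] → acc 18, east 9, south 2
  cycle 2: PE[1][0] → acc 24, east 6, south 1
  cycle 3: PE[1][0] → acc 48, east 4, south 6
  cycle 4: PE[1][0] → acc 48, east 0, south 0
Under RS (2×3), PE[1][0]:
  cycle 0: PE[1][0] → acc 0, east 0, south 0
  cycle 1: PE[1][0] → acc 18, east 18, south 2
  cycle 2: PE[1][0] → acc 27, east 27, south 3
  cycle 3: PE[1][0] → acc 9, east 9, south 1
  cycle 4: PE[1][0] → acc 0, east 0, south 0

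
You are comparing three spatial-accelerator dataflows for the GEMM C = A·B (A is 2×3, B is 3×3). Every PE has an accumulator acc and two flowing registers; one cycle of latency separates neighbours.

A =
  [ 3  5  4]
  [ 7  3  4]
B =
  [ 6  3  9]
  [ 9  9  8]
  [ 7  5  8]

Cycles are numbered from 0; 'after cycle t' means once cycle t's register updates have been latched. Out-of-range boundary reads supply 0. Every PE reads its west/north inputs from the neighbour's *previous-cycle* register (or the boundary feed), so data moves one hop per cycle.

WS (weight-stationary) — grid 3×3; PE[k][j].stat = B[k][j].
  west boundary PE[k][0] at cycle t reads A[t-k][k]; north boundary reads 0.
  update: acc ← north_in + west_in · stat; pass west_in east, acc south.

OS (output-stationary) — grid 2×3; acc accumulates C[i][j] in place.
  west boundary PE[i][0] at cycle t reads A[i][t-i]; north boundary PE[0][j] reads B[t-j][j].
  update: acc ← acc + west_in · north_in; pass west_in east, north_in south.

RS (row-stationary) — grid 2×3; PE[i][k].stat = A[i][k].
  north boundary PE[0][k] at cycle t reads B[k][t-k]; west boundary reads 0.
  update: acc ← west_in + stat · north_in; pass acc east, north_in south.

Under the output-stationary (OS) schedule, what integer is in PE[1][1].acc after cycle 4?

OS 2×3: PE[1][1] cycle-by-cycle (with neighbour feeds):
  @0  [0,1]  acc 0  |  →0  ↓0
  @0  [1,0]  acc 0  |  →0  ↓0
  @0  [1,1]  acc 0  |  →0  ↓0
  @1  [0,1]  acc 9  |  →3  ↓3
  @1  [1,0]  acc 42  |  →7  ↓6
  @1  [1,1]  acc 0  |  →0  ↓0
  @2  [0,1]  acc 54  |  →5  ↓9
  @2  [1,0]  acc 69  |  →3  ↓9
  @2  [1,1]  acc 21  |  →7  ↓3
  @3  [0,1]  acc 74  |  →4  ↓5
  @3  [1,0]  acc 97  |  →4  ↓7
  @3  [1,1]  acc 48  |  →3  ↓9
  @4  [0,1]  acc 74  |  →0  ↓0
  @4  [1,0]  acc 97  |  →0  ↓0
  @4  [1,1]  acc 68  |  →4  ↓5

PE[1][1].acc = 68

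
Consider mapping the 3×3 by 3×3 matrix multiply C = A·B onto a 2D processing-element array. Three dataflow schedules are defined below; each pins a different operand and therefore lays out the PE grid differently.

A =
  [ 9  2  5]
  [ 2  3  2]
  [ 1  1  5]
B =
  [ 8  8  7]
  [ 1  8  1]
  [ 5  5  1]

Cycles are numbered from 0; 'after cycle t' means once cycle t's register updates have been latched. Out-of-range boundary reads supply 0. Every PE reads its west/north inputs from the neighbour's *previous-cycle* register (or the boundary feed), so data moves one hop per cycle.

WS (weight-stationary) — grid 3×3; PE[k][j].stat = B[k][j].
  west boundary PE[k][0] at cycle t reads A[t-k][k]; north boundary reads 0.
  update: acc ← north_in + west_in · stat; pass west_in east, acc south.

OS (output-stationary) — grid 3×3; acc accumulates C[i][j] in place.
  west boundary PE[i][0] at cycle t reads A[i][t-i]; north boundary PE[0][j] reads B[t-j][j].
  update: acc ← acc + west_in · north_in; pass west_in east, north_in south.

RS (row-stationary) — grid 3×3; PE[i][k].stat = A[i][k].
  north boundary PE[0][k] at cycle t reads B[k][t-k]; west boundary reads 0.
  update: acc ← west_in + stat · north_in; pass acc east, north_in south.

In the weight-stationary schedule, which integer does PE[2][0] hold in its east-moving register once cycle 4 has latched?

register = 5

WS on a 3×3 grid — tracing PE[2][0] and its feeders:
  cycle 0: PE[1][0] → acc 0, east 0, south 0
  cycle 0: PE[2][0] → acc 0, east 0, south 0
  cycle 1: PE[1][0] → acc 74, east 2, south 74
  cycle 1: PE[2][0] → acc 0, east 0, south 0
  cycle 2: PE[1][0] → acc 19, east 3, south 19
  cycle 2: PE[2][0] → acc 99, east 5, south 99
  cycle 3: PE[1][0] → acc 9, east 1, south 9
  cycle 3: PE[2][0] → acc 29, east 2, south 29
  cycle 4: PE[1][0] → acc 0, east 0, south 0
  cycle 4: PE[2][0] → acc 34, east 5, south 34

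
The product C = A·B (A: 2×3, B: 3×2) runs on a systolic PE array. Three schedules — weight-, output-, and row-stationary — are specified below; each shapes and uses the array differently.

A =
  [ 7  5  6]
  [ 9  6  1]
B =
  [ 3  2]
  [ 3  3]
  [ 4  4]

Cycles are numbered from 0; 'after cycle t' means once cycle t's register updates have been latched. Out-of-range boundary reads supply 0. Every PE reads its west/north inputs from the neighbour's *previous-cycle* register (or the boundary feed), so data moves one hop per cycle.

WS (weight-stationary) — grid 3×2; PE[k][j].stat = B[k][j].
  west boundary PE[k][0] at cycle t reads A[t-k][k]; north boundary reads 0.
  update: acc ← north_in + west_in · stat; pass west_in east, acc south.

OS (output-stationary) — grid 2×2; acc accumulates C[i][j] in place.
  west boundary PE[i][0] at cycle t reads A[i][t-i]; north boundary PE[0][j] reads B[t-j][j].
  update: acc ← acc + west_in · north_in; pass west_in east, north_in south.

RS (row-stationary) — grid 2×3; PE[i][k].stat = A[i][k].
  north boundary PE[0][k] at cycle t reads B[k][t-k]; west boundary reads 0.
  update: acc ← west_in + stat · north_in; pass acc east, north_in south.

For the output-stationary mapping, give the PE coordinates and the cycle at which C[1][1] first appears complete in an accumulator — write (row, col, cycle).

OS: C[1][1] accumulates in PE[1][1]:
  @0  [1,1]  acc 0  |  →0  ↓0
  @1  [1,1]  acc 0  |  →0  ↓0
  @2  [1,1]  acc 18  |  →9  ↓2
  @3  [1,1]  acc 36  |  →6  ↓3
  @4  [1,1]  acc 40  |  →1  ↓4

(row, col, cycle) = (1, 1, 4)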